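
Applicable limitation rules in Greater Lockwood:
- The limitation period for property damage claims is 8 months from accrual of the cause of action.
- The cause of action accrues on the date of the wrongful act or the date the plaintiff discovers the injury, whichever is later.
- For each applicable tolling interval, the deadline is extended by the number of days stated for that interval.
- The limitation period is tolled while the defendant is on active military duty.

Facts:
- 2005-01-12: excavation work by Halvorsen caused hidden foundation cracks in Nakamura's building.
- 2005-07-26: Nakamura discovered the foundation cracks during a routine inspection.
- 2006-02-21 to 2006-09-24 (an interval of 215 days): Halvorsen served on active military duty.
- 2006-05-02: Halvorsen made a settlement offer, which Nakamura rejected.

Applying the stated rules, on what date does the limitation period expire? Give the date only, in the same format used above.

2006-10-27

The claim accrued on 2005-07-26 — the later of the 2005-01-12 act and the 2005-07-26 discovery.
The untolled deadline — 8 months after 2005-07-26 — is 2006-03-26.
Because the defendant's active military service ran from 2006-02-21 to 2006-09-24, the deadline is extended by 215 days to 2006-10-27.
None of the other events listed affects the running of the period under the stated rules.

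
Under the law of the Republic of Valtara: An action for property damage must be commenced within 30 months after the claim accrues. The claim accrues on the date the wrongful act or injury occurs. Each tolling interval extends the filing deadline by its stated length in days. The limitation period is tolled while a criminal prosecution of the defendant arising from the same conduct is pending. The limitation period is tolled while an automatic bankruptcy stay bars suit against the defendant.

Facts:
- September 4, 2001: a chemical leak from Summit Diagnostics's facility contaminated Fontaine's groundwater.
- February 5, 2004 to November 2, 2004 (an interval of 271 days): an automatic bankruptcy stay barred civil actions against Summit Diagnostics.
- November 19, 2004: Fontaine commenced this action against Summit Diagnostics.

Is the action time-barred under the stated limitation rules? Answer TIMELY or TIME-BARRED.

TIMELY

The claim accrued on September 4, 2001, when the wrongful act occurred.
Adding the 30 months base period to September 4, 2001 gives a deadline of March 4, 2004, before any tolling.
The automatic bankruptcy stay from February 5, 2004 to November 2, 2004 tolled the period for 271 days, extending the deadline to November 30, 2004.
Fontaine filed on November 19, 2004, before the November 30, 2004 deadline, so the action is timely.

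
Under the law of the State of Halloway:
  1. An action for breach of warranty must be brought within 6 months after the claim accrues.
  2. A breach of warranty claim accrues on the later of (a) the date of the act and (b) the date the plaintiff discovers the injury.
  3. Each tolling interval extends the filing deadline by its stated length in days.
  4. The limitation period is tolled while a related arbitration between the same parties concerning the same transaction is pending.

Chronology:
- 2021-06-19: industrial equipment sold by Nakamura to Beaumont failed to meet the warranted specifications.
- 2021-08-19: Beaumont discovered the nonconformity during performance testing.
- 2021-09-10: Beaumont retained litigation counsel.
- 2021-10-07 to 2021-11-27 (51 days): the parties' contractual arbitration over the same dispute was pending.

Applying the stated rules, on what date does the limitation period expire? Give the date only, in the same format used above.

Because discovery on 2021-08-19 post-dates the 2021-06-19 act, accrual under the later-of rule falls on 2021-08-19.
6 months from 2021-08-19 is 2022-02-19.
Because the pending related arbitration ran from 2021-10-07 to 2021-11-27, the deadline is extended by 51 days to 2022-04-11.
Nothing else in the chronology tolls or restarts the period.

2022-04-11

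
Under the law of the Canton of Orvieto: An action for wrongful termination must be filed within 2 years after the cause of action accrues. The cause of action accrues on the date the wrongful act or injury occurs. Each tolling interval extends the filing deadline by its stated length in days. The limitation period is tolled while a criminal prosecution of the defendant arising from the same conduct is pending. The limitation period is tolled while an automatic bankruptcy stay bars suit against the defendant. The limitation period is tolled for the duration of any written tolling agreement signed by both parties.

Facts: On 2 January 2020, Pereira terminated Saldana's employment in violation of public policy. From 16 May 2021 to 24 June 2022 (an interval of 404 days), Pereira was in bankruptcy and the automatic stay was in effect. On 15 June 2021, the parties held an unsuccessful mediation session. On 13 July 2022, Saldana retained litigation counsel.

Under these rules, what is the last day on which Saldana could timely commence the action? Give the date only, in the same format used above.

The limitation period began to run on 2 January 2020.
Adding the 2 years base period to 2 January 2020 gives a deadline of 2 January 2022, before any tolling.
The automatic bankruptcy stay from 16 May 2021 to 24 June 2022 tolled the period for 404 days, extending the deadline to 10 February 2023.
Nothing else in the chronology tolls or restarts the period.

10 February 2023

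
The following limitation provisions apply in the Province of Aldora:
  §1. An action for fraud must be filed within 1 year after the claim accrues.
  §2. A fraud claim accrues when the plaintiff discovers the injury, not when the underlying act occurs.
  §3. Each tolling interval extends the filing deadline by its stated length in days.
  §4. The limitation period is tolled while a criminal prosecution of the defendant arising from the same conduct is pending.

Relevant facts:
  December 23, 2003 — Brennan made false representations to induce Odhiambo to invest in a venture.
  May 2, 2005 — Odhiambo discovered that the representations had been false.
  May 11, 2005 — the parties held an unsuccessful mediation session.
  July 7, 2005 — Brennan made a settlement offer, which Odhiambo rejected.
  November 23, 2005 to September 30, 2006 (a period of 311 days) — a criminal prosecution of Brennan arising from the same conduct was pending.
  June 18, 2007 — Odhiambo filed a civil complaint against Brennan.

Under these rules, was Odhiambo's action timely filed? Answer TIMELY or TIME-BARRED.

TIME-BARRED

The claim did not accrue until Odhiambo discovered the injury on May 2, 2005; the December 23, 2003 act date does not start the clock under the stated rule.
Adding the 1 year base period to May 2, 2005 gives a deadline of May 2, 2006, before any tolling.
The pending criminal prosecution from November 23, 2005 to September 30, 2006 tolled the period for 311 days, extending the deadline to March 9, 2007.
Nothing else in the chronology tolls or restarts the period.
The June 18, 2007 filing falls after the March 9, 2007 deadline; the claim is time-barred.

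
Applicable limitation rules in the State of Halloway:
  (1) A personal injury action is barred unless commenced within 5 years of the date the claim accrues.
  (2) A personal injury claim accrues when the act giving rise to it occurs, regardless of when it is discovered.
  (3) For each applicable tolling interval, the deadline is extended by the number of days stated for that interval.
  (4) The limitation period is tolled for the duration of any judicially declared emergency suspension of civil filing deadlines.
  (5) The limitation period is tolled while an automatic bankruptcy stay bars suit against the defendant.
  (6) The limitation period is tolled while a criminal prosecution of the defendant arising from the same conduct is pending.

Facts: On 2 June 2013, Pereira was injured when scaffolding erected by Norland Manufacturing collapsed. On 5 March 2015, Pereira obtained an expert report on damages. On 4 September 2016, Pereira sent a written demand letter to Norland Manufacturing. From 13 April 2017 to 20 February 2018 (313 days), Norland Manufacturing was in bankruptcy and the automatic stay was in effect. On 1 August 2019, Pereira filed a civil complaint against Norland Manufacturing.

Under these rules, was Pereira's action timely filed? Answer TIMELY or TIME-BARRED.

TIME-BARRED

The claim accrued on 2 June 2013, when the wrongful act occurred.
5 years from 2 June 2013 is 2 June 2018.
Because the automatic bankruptcy stay ran from 13 April 2017 to 20 February 2018, the deadline is extended by 313 days to 11 April 2019.
The other events in the timeline have no effect on the limitation period under the stated rules.
Filing on 1 August 2019 missed the 11 April 2019 deadline — the action is time-barred.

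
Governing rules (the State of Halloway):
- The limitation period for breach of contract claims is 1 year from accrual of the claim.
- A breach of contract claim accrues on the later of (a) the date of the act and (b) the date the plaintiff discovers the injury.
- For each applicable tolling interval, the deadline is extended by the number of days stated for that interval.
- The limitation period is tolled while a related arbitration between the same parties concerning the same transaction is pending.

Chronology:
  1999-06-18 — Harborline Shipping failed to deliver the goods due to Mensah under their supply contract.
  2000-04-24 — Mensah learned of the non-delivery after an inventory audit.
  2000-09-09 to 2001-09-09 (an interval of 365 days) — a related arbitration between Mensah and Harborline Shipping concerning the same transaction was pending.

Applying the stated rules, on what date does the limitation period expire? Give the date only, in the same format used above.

2002-04-24

Taking the later of the act (1999-06-18) and discovery (2000-04-24), the claim accrued on 2000-04-24.
The untolled deadline — 1 year after 2000-04-24 — is 2001-04-24.
Because the pending related arbitration ran from 2000-09-09 to 2001-09-09, the deadline is extended by 365 days to 2002-04-24.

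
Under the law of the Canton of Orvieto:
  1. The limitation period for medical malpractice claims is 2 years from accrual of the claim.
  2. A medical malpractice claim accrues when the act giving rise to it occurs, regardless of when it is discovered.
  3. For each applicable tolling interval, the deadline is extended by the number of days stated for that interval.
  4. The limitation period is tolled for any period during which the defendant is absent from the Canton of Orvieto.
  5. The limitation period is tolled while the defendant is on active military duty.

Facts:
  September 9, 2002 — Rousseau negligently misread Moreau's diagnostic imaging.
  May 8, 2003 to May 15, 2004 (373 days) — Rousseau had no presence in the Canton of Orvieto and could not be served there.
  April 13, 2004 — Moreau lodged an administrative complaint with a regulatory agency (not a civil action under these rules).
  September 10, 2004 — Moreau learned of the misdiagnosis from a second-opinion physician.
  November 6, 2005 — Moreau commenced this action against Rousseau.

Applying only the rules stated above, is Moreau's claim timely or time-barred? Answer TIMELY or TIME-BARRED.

TIME-BARRED

Because the rule ties accrual to occurrence, the claim accrued on September 9, 2002, not on the September 10, 2004 discovery date.
Adding the 2 years base period to September 9, 2002 gives a deadline of September 9, 2004, before any tolling.
Because the defendant's absence from the jurisdiction ran from May 8, 2003 to May 15, 2004, the deadline is extended by 373 days to September 17, 2005.
Nothing else in the chronology tolls or restarts the period.
Moreau filed on November 6, 2005, after the September 17, 2005 deadline, so the action is time-barred.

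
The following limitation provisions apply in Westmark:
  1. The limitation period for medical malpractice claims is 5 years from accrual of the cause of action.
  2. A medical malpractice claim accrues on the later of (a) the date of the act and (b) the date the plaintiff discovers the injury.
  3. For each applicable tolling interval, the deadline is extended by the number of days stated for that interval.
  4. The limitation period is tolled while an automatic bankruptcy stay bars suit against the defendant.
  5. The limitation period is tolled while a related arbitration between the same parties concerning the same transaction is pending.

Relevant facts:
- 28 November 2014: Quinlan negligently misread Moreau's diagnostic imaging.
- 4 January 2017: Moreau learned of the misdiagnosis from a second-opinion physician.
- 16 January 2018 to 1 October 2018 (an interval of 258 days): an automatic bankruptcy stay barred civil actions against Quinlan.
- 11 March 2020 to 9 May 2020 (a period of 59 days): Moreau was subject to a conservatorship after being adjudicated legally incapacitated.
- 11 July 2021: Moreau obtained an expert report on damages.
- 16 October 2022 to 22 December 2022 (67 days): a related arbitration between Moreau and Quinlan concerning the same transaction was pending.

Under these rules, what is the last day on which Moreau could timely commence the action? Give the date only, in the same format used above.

Taking the later of the act (28 November 2014) and discovery (4 January 2017), the claim accrued on 4 January 2017.
Adding the 5 years base period to 4 January 2017 gives a deadline of 4 January 2022, before any tolling.
The automatic bankruptcy stay from 16 January 2018 to 1 October 2018 tolled the period for 258 days, extending the deadline to 19 September 2022.
The pending related arbitration from 16 October 2022 to 22 December 2022 began after the period had already run on 19 September 2022, so it has no tolling effect.
The plaintiff's legal incapacity from 11 March 2020 to 9 May 2020 does not toll the period, because no stated rule makes the plaintiff's incapacity a tolling event.
The other events in the timeline have no effect on the limitation period under the stated rules.

19 September 2022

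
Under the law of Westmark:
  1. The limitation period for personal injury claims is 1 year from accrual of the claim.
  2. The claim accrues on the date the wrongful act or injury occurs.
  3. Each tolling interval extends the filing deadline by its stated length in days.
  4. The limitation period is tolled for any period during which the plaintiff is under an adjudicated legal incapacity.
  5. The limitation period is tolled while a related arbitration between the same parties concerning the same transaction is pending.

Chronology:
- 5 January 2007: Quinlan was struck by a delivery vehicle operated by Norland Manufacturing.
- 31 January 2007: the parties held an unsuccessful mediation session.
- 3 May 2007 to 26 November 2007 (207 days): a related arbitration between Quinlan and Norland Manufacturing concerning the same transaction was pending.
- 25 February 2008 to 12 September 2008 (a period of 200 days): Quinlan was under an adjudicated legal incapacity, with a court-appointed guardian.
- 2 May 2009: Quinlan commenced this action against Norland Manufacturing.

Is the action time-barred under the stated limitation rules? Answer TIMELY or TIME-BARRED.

TIME-BARRED

The claim accrued on 5 January 2007, when the wrongful act occurred.
1 year from 5 January 2007 is 5 January 2008.
Because the pending related arbitration ran from 3 May 2007 to 26 November 2007, the deadline is extended by 207 days to 30 July 2008.
The period was tolled for 200 days by the plaintiff's legal incapacity (25 February 2008 to 12 September 2008), pushing the deadline to 15 February 2009.
None of the other events listed affects the running of the period under the stated rules.
The 2 May 2009 filing falls after the 15 February 2009 deadline; the claim is time-barred.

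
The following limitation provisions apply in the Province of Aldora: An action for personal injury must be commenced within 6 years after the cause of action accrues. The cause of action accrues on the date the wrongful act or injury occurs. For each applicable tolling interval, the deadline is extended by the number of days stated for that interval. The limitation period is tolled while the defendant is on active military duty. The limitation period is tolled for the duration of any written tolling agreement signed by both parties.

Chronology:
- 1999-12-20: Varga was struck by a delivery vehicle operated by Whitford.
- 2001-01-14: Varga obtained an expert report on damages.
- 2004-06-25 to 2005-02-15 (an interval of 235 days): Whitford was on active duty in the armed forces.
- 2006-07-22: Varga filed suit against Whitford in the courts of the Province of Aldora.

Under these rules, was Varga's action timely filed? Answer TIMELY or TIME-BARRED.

The claim accrued on 1999-12-20, when the wrongful act occurred.
The untolled deadline — 6 years after 1999-12-20 — is 2005-12-20.
The period was tolled for 235 days by the defendant's active military service (2004-06-25 to 2005-02-15), pushing the deadline to 2006-08-12.
None of the other events listed affects the running of the period under the stated rules.
Varga filed on 2006-07-22, before the 2006-08-12 deadline, so the action is timely.

TIMELY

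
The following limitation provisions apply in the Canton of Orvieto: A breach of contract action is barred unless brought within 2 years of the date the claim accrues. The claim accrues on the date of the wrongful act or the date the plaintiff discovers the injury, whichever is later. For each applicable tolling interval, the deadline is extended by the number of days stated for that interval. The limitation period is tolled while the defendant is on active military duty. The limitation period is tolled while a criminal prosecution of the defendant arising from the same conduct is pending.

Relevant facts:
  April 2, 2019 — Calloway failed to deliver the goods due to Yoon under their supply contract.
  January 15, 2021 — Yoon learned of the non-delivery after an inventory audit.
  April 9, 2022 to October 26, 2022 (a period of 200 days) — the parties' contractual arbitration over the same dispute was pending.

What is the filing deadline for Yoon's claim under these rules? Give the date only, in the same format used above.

January 15, 2023

Taking the later of the act (April 2, 2019) and discovery (January 15, 2021), the claim accrued on January 15, 2021.
2 years from January 15, 2021 is January 15, 2023.
No stated provision tolls the period for a pending arbitration, so the interval from April 9, 2022 to October 26, 2022 has no effect on the deadline.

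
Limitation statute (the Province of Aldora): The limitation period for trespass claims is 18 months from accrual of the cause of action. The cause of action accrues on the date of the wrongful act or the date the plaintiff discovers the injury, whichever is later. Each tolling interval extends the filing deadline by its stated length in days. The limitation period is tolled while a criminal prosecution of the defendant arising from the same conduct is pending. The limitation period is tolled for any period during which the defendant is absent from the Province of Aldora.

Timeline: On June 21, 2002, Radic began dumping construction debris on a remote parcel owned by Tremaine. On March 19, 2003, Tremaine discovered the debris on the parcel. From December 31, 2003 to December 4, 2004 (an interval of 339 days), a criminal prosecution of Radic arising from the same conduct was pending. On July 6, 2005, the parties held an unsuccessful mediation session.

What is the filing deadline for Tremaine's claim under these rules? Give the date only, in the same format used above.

Because discovery on March 19, 2003 post-dates the June 21, 2002 act, accrual under the later-of rule falls on March 19, 2003.
Adding the 18 months base period to March 19, 2003 gives a deadline of September 19, 2004, before any tolling.
Because the pending criminal prosecution ran from December 31, 2003 to December 4, 2004, the deadline is extended by 339 days to August 24, 2005.
None of the other events listed affects the running of the period under the stated rules.

August 24, 2005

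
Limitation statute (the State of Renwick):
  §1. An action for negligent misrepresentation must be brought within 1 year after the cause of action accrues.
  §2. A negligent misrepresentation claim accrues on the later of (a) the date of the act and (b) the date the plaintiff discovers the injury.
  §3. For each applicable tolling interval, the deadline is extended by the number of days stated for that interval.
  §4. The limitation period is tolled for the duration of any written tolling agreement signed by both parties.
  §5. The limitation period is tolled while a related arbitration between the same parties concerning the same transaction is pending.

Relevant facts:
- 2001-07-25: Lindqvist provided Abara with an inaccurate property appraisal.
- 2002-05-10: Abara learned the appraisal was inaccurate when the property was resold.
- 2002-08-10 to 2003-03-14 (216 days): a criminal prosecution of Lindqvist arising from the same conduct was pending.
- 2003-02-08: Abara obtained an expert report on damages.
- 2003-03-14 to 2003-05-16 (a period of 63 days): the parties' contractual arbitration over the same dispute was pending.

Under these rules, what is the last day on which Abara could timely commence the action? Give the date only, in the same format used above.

2003-07-12

Taking the later of the act (2001-07-25) and discovery (2002-05-10), the claim accrued on 2002-05-10.
1 year from 2002-05-10 is 2003-05-10.
The pending related arbitration from 2003-03-14 to 2003-05-16 tolled the period for 63 days, extending the deadline to 2003-07-12.
Although a criminal prosecution ran from 2002-08-10 to 2003-03-14, the stated rules do not make that a tolling event, so it is disregarded.
Nothing else in the chronology tolls or restarts the period.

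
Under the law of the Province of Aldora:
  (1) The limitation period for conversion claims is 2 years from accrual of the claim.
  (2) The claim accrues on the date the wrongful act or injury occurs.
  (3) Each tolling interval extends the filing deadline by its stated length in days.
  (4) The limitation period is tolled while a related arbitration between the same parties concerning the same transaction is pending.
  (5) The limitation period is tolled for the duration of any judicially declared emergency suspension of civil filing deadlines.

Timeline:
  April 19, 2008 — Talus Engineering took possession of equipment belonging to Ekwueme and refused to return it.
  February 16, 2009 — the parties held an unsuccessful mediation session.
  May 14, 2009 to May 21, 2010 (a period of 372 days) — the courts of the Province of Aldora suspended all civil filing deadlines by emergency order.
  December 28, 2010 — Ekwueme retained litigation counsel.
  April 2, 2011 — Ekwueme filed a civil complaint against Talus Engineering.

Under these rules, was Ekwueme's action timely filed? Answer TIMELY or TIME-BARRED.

TIMELY

The limitation period began to run on April 19, 2008.
Adding the 2 years base period to April 19, 2008 gives a deadline of April 19, 2010, before any tolling.
The emergency suspension of filing deadlines from May 14, 2009 to May 21, 2010 tolled the period for 372 days, extending the deadline to April 26, 2011.
None of the other events listed affects the running of the period under the stated rules.
Filing on April 2, 2011 beat the April 26, 2011 deadline — the action is timely.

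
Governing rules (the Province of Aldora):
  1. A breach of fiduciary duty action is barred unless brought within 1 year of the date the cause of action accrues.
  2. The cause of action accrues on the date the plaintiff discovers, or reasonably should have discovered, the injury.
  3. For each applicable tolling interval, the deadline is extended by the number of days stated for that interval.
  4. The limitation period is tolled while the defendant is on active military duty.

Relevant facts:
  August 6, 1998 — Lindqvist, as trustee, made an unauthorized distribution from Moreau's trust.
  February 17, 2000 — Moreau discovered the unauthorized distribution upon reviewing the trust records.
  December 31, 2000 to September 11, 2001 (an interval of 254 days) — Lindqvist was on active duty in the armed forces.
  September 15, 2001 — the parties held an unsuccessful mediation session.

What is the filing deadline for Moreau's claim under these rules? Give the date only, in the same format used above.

October 29, 2001

Accrual is tied to discovery, so the period began on February 17, 2000 rather than on August 6, 1998 when the act occurred.
Adding the 1 year base period to February 17, 2000 gives a deadline of February 17, 2001, before any tolling.
Because the defendant's active military service ran from December 31, 2000 to September 11, 2001, the deadline is extended by 254 days to October 29, 2001.
Nothing else in the chronology tolls or restarts the period.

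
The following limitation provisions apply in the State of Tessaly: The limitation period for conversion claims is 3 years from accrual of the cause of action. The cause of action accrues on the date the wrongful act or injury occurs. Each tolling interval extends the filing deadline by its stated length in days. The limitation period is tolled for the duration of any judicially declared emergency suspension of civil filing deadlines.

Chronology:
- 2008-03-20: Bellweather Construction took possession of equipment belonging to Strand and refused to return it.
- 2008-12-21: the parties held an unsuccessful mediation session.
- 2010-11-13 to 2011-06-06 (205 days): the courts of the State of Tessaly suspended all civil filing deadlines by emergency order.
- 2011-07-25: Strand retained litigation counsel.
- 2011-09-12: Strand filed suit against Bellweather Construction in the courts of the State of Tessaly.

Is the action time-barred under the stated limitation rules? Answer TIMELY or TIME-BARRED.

TIMELY

The claim accrued on 2008-03-20, when the wrongful act occurred.
The untolled deadline — 3 years after 2008-03-20 — is 2011-03-20.
The emergency suspension of filing deadlines from 2010-11-13 to 2011-06-06 tolled the period for 205 days, extending the deadline to 2011-10-11.
Nothing else in the chronology tolls or restarts the period.
The 2011-09-12 filing precedes the 2011-10-11 deadline; the claim is timely.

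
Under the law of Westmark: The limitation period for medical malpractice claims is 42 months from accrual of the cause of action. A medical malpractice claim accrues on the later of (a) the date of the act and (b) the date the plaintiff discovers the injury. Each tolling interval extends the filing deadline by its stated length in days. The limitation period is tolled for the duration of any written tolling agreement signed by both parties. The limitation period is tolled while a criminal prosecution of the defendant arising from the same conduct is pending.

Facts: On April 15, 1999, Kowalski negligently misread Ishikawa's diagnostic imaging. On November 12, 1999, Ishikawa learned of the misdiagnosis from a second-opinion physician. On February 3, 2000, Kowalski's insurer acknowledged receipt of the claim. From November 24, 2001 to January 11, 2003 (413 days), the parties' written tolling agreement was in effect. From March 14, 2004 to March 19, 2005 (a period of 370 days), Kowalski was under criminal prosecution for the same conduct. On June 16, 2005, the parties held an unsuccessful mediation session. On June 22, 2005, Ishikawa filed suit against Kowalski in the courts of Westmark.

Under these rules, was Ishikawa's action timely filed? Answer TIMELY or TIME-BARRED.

Taking the later of the act (April 15, 1999) and discovery (November 12, 1999), the claim accrued on November 12, 1999.
Adding the 42 months base period to November 12, 1999 gives a deadline of May 12, 2003, before any tolling.
The written tolling agreement from November 24, 2001 to January 11, 2003 tolled the period for 413 days, extending the deadline to June 28, 2004.
The period was tolled for 370 days by the pending criminal prosecution (March 14, 2004 to March 19, 2005), pushing the deadline to July 3, 2005.
None of the other events listed affects the running of the period under the stated rules.
Filing on June 22, 2005 beat the July 3, 2005 deadline — the action is timely.

TIMELY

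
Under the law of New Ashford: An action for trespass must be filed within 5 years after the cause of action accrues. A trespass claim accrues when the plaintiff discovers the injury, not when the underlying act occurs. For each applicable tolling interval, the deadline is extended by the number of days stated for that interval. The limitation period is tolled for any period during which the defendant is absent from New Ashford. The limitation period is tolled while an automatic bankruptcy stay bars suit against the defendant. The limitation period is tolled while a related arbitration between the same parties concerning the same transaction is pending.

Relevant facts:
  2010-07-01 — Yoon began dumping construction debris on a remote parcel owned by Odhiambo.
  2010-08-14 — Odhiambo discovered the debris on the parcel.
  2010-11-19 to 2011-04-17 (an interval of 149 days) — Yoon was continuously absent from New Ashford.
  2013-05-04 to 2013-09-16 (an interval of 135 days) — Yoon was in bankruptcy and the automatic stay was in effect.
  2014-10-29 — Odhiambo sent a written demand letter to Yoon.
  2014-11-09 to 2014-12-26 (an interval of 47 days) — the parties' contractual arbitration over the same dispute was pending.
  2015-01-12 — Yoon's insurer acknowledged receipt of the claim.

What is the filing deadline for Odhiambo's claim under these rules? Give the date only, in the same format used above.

2016-07-10

Under the discovery rule, the claim accrued on 2010-08-14, when Odhiambo discovered the injury — not on the 2010-07-01 date of the underlying act.
The untolled deadline — 5 years after 2010-08-14 — is 2015-08-14.
The defendant's absence from the jurisdiction from 2010-11-19 to 2011-04-17 tolled the period for 149 days, extending the deadline to 2016-01-10.
Because the automatic bankruptcy stay ran from 2013-05-04 to 2013-09-16, the deadline is extended by 135 days to 2016-05-24.
Because the pending related arbitration ran from 2014-11-09 to 2014-12-26, the deadline is extended by 47 days to 2016-07-10.
Nothing else in the chronology tolls or restarts the period.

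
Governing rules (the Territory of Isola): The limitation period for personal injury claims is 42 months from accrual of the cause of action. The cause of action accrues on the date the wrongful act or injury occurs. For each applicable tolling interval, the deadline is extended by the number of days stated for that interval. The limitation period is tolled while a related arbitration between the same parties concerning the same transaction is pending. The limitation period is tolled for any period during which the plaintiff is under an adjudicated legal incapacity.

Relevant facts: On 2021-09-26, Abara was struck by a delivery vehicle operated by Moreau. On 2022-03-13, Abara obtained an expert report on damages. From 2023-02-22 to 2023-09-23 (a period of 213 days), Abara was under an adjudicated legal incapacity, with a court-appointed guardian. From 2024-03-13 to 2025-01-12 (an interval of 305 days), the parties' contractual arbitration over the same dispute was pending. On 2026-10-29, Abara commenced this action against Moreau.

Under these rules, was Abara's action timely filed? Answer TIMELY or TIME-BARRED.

The claim accrued on 2021-09-26, when the wrongful act occurred.
The untolled deadline — 42 months after 2021-09-26 — is 2025-03-26.
The period was tolled for 213 days by the plaintiff's legal incapacity (2023-02-22 to 2023-09-23), pushing the deadline to 2025-10-25.
Because the pending related arbitration ran from 2024-03-13 to 2025-01-12, the deadline is extended by 305 days to 2026-08-26.
Nothing else in the chronology tolls or restarts the period.
Filing on 2026-10-29 missed the 2026-08-26 deadline — the action is time-barred.

TIME-BARRED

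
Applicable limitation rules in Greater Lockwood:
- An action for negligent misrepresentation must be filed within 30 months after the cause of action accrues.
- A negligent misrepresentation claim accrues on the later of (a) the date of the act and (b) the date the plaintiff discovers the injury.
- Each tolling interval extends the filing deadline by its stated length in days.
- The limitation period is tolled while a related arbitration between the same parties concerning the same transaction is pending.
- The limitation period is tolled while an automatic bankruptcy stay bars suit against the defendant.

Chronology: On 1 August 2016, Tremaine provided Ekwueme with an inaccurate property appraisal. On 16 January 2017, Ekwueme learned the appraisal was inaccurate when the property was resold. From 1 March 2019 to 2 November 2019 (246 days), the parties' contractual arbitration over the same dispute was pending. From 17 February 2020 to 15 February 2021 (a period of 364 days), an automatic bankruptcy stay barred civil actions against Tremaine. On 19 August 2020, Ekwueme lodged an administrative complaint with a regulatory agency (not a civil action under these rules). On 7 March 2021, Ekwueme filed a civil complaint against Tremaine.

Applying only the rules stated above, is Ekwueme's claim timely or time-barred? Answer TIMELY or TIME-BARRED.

TIMELY

Taking the later of the act (1 August 2016) and discovery (16 January 2017), the claim accrued on 16 January 2017.
Adding the 30 months base period to 16 January 2017 gives a deadline of 16 July 2019, before any tolling.
Because the pending related arbitration ran from 1 March 2019 to 2 November 2019, the deadline is extended by 246 days to 18 March 2020.
The automatic bankruptcy stay from 17 February 2020 to 15 February 2021 tolled the period for 364 days, extending the deadline to 17 March 2021.
None of the other events listed affects the running of the period under the stated rules.
Ekwueme filed on 7 March 2021, before the 17 March 2021 deadline, so the action is timely.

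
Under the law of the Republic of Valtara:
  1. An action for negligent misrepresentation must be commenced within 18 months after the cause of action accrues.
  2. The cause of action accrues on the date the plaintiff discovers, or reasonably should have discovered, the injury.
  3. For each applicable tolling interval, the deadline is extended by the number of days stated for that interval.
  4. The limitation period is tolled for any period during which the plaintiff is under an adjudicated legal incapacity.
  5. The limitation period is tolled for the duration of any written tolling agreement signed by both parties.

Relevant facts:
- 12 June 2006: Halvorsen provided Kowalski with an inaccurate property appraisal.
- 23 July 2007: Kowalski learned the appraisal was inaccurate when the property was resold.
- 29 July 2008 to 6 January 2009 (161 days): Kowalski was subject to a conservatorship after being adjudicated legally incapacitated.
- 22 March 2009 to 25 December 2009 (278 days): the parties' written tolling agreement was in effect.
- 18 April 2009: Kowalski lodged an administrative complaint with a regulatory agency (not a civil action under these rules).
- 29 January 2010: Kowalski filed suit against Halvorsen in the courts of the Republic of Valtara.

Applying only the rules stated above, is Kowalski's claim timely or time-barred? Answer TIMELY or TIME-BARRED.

TIMELY

Accrual is tied to discovery, so the period began on 23 July 2007 rather than on 12 June 2006 when the act occurred.
Adding the 18 months base period to 23 July 2007 gives a deadline of 23 January 2009, before any tolling.
Because the plaintiff's legal incapacity ran from 29 July 2008 to 6 January 2009, the deadline is extended by 161 days to 3 July 2009.
The written tolling agreement from 22 March 2009 to 25 December 2009 tolled the period for 278 days, extending the deadline to 7 April 2010.
Nothing else in the chronology tolls or restarts the period.
Kowalski filed on 29 January 2010, before the 7 April 2010 deadline, so the action is timely.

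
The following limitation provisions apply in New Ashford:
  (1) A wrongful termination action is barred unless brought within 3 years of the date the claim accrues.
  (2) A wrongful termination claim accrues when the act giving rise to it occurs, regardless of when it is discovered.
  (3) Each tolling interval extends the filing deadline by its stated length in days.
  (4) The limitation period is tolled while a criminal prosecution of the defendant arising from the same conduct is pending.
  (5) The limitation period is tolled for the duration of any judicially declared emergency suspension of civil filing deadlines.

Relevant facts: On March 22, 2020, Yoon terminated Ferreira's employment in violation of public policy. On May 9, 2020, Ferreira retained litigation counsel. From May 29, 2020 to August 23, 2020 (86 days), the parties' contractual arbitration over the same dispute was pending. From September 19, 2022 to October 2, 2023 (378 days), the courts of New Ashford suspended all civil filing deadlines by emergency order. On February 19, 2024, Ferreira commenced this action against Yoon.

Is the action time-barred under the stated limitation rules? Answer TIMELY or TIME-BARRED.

TIMELY

The claim accrued on March 22, 2020, when the wrongful act occurred.
3 years from March 22, 2020 is March 22, 2023.
Because the emergency suspension of filing deadlines ran from September 19, 2022 to October 2, 2023, the deadline is extended by 378 days to April 3, 2024.
Although a pending arbitration ran from May 29, 2020 to August 23, 2020, the stated rules do not make that a tolling event, so it is disregarded.
None of the other events listed affects the running of the period under the stated rules.
The February 19, 2024 filing precedes the April 3, 2024 deadline; the claim is timely.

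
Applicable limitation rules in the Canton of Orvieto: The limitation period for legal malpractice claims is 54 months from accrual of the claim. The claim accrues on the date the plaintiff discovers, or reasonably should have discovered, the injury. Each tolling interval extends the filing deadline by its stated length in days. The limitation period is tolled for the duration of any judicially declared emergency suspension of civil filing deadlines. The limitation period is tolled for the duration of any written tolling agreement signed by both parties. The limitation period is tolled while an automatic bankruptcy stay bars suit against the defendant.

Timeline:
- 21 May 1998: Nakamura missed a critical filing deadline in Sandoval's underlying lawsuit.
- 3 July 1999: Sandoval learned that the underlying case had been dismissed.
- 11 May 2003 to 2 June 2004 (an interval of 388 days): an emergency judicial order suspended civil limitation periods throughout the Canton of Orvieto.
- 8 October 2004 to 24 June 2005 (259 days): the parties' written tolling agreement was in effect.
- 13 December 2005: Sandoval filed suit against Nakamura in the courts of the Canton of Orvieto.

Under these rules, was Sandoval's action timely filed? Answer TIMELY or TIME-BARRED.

The claim did not accrue until Sandoval discovered the injury on 3 July 1999; the 21 May 1998 act date does not start the clock under the stated rule.
The untolled deadline — 54 months after 3 July 1999 — is 3 January 2004.
The period was tolled for 388 days by the emergency suspension of filing deadlines (11 May 2003 to 2 June 2004), pushing the deadline to 25 January 2005.
The period was tolled for 259 days by the written tolling agreement (8 October 2004 to 24 June 2005), pushing the deadline to 11 October 2005.
The 13 December 2005 filing falls after the 11 October 2005 deadline; the claim is time-barred.

TIME-BARRED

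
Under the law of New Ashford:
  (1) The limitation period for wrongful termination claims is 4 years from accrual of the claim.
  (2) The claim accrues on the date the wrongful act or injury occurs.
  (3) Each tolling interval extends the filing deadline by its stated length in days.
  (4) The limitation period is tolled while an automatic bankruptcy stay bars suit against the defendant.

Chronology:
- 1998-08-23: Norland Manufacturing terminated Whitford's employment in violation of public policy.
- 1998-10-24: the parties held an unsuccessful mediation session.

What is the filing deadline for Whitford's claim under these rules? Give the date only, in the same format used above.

2002-08-23

The limitation period began to run on 1998-08-23.
The untolled deadline — 4 years after 1998-08-23 — is 2002-08-23.
The other events in the timeline have no effect on the limitation period under the stated rules.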